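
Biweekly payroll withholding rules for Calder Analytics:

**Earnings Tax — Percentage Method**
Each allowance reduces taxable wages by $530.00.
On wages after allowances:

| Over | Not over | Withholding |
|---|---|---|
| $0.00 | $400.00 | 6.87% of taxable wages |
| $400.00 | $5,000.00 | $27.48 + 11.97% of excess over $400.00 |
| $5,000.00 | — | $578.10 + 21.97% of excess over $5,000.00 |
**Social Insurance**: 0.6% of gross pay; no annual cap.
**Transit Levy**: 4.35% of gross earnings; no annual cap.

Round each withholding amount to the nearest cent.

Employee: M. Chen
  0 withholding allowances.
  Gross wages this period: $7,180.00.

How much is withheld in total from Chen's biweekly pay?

Earnings Tax: taxable = $7,180.00
  $578.10 + 21.97% × ($7,180.00 − $5,000.00) = $578.10 + 21.97% × $2,180.00 = $1,057.05
Social Insurance: 0.6% × $7,180.00 = $43.08
Transit Levy: 4.35% × $7,180.00 = $312.33
Total: $1,057.05 + $43.08 + $312.33 = $1,412.46

$1,412.46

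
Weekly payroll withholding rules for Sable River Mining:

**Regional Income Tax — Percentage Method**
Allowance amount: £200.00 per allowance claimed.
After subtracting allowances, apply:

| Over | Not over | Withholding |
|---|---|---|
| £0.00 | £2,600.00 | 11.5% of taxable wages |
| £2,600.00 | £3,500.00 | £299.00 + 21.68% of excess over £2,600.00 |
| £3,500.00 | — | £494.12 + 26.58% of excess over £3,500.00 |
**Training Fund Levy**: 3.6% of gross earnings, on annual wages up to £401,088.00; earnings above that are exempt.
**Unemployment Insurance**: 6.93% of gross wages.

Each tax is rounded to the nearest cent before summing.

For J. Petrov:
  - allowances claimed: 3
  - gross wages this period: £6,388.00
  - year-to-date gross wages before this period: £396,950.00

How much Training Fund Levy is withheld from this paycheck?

Training Fund Levy: cap £401,088.00 − YTD £396,950.00 = £4,138.00 subject; 3.6% × £4,138.00 = £148.97

£148.97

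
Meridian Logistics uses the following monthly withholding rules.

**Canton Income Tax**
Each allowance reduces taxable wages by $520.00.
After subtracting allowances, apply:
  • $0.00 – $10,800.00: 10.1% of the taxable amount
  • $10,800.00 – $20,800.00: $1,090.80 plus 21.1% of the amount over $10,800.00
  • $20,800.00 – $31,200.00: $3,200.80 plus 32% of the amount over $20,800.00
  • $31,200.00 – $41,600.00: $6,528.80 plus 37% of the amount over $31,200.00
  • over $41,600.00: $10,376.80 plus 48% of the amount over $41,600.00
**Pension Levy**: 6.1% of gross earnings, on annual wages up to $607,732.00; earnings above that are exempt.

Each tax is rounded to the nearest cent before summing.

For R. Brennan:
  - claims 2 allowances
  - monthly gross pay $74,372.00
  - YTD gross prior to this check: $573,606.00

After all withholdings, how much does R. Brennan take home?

$46,682.15

Canton Income Tax: taxable = $74,372.00 − 2×$520.00 = $73,332.00
  $10,376.80 + 48% × ($73,332.00 − $41,600.00) = $10,376.80 + 48% × $31,732.00 = $25,608.16
Pension Levy: cap $607,732.00 − YTD $573,606.00 = $34,126.00 subject; 6.1% × $34,126.00 = $2,081.69
Total withheld: $25,608.16 + $2,081.69 = $27,689.85
Net pay: $74,372.00 − $27,689.85 = $46,682.15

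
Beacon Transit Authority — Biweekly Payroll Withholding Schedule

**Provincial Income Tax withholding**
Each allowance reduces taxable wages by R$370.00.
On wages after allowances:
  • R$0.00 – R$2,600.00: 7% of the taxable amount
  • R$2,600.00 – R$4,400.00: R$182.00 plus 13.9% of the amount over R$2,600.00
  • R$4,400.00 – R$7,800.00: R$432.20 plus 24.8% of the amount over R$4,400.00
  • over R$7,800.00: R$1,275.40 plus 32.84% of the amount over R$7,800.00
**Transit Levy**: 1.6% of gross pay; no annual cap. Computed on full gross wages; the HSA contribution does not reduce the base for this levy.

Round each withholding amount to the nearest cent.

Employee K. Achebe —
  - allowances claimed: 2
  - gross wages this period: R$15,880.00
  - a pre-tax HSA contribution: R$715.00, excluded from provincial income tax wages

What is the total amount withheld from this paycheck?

Provincial Income Tax: taxable = R$15,880.00 − R$715.00 − 2×R$370.00 = R$14,425.00
  R$1,275.40 + 32.84% × (R$14,425.00 − R$7,800.00) = R$1,275.40 + 32.84% × R$6,625.00 = R$3,451.05
Transit Levy: 1.6% × R$15,880.00 = R$254.08
Total: R$3,451.05 + R$254.08 = R$3,705.13

R$3,705.13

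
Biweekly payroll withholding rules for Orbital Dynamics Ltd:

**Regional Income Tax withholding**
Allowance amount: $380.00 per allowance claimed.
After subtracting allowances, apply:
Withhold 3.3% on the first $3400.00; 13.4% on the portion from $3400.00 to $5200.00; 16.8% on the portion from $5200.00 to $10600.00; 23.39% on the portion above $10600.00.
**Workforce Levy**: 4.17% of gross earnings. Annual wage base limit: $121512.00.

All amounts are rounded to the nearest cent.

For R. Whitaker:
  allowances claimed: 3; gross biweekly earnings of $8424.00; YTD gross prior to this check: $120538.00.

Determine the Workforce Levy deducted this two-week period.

$40.62

Workforce Levy: cap $121512.00 − YTD $120538.00 = $974.00 subject; 4.17% × $974.00 = $40.62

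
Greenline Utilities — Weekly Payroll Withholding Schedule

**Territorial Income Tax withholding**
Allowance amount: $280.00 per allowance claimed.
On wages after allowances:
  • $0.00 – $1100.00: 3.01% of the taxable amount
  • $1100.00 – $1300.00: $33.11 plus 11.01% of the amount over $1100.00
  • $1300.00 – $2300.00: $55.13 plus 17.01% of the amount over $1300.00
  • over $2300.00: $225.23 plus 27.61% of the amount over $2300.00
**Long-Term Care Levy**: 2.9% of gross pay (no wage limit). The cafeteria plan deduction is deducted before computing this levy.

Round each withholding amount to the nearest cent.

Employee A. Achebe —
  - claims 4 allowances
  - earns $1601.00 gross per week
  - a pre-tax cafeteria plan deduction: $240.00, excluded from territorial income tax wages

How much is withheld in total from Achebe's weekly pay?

Territorial Income Tax: taxable = $1601.00 − $240.00 − 4×$280.00 = $241.00
  3.01% × $241.00 = $7.25
Long-Term Care Levy: 2.9% × $1361.00 = $39.47
Total: $7.25 + $39.47 = $46.72

$46.72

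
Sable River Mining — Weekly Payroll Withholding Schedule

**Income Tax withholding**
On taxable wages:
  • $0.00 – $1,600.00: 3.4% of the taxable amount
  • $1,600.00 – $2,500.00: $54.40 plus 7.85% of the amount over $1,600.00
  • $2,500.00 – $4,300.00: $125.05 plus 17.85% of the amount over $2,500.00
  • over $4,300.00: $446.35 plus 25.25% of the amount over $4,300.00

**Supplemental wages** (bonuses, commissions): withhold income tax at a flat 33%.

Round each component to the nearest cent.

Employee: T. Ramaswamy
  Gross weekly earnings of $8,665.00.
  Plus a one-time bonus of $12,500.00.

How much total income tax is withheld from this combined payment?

$5,673.51

Income Tax: taxable = $8,665.00
  $446.35 + 25.25% × ($8,665.00 − $4,300.00) = $446.35 + 25.25% × $4,365.00 = $1,548.51
Supplemental (33% flat on bonus): 33% × $12,500.00 = $4,125.00
Total income tax: $1,548.51 + $4,125.00 = $5,673.51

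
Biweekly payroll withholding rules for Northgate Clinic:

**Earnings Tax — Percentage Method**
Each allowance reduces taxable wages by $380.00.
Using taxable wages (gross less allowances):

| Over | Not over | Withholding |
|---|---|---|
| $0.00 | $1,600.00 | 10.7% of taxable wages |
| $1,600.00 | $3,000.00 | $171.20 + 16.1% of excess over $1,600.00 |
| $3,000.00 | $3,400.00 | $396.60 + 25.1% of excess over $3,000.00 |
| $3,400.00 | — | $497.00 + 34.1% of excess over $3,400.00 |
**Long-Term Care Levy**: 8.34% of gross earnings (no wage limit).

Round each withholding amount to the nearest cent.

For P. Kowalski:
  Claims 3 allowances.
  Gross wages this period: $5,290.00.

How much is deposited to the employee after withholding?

$4,096.06

Earnings Tax: taxable = $5,290.00 − 3×$380.00 = $4,150.00
  $497.00 + 34.1% × ($4,150.00 − $3,400.00) = $497.00 + 34.1% × $750.00 = $752.75
Long-Term Care Levy: 8.34% × $5,290.00 = $441.19
Total withheld: $752.75 + $441.19 = $1,193.94
Net pay: $5,290.00 − $1,193.94 = $4,096.06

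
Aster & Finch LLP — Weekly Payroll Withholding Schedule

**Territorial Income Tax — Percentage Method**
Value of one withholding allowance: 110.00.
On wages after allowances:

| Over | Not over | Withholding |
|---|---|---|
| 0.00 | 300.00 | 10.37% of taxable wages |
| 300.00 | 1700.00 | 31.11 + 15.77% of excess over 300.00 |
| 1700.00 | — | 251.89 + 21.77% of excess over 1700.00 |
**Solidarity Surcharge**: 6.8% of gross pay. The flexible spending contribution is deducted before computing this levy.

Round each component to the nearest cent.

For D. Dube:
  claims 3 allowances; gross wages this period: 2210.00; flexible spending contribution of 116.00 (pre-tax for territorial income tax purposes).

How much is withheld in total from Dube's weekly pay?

Territorial Income Tax: taxable = 2210.00 − 116.00 − 3×110.00 = 1764.00
  251.89 + 21.77% × (1764.00 − 1700.00) = 251.89 + 21.77% × 64.00 = 265.82
Solidarity Surcharge: 6.8% × 2094.00 = 142.39
Total: 265.82 + 142.39 = 408.21

408.21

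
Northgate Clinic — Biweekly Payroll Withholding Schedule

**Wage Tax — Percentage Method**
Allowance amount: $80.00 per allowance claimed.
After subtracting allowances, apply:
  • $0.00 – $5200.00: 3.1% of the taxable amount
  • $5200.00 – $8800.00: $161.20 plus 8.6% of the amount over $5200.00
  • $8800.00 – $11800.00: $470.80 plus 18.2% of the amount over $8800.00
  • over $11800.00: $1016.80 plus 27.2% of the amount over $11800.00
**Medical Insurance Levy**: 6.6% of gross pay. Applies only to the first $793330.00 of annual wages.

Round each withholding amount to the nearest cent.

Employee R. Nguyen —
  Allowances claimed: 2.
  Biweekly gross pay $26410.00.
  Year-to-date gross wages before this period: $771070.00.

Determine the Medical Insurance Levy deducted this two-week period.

$1469.16

Medical Insurance Levy: cap $793330.00 − YTD $771070.00 = $22260.00 subject; 6.6% × $22260.00 = $1469.16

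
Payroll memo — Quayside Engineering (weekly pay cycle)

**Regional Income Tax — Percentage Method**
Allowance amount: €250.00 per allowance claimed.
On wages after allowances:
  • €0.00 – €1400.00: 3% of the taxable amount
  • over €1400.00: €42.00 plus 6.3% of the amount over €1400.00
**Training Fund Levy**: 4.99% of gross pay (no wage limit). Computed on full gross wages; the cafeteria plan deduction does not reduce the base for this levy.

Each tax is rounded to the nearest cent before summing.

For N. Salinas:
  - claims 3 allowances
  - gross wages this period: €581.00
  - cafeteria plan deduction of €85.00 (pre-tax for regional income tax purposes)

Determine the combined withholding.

€28.99

Regional Income Tax: taxable = €581.00 − €85.00 − 3×€250.00 = €-254.00
  Taxable ≤ 0 → €0.00
Training Fund Levy: 4.99% × €581.00 = €28.99
Total: €0.00 + €28.99 = €28.99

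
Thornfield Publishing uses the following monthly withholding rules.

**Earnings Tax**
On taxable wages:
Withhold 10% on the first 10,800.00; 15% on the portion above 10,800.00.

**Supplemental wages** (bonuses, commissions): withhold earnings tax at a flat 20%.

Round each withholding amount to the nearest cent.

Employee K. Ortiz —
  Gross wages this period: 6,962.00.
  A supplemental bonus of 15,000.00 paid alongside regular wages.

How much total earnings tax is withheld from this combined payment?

Earnings Tax: taxable = 6,962.00
  10% × 6,962.00 = 696.20
Supplemental (20% flat on bonus): 20% × 15,000.00 = 3,000.00
Total earnings tax: 696.20 + 3,000.00 = 3,696.20

3,696.20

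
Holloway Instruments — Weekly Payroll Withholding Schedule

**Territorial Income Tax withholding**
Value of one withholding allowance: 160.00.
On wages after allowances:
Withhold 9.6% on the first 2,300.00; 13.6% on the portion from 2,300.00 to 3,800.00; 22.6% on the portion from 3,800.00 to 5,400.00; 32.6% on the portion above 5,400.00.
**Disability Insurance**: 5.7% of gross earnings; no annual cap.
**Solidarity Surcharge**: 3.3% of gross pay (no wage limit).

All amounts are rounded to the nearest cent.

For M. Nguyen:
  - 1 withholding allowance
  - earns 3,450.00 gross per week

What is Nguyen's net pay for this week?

2,784.06

Territorial Income Tax: taxable = 3,450.00 − 1×160.00 = 3,290.00
  220.80 + 13.6% × (3,290.00 − 2,300.00) = 220.80 + 13.6% × 990.00 = 355.44
Disability Insurance: 5.7% × 3,450.00 = 196.65
Solidarity Surcharge: 3.3% × 3,450.00 = 113.85
Total withheld: 355.44 + 196.65 + 113.85 = 665.94
Net pay: 3,450.00 − 665.94 = 2,784.06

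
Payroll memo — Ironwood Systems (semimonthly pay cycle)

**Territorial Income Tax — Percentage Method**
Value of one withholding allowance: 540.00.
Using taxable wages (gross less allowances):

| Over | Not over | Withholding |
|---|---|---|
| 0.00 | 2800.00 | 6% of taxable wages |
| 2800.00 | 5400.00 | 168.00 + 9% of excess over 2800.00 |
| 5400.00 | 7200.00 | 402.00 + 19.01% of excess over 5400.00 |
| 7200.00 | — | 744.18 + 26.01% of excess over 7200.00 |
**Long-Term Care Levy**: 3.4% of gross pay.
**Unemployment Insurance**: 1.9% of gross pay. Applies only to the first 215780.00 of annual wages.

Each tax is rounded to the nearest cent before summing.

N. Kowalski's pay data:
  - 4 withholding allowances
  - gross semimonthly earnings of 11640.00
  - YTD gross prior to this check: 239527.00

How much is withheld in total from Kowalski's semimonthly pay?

Territorial Income Tax: taxable = 11640.00 − 4×540.00 = 9480.00
  744.18 + 26.01% × (9480.00 − 7200.00) = 744.18 + 26.01% × 2280.00 = 1337.21
Long-Term Care Levy: 3.4% × 11640.00 = 395.76
Unemployment Insurance: YTD 239527.00 ≥ cap 215780.00 → 0.00
Total: 1337.21 + 395.76 + 0.00 = 1732.97

1732.97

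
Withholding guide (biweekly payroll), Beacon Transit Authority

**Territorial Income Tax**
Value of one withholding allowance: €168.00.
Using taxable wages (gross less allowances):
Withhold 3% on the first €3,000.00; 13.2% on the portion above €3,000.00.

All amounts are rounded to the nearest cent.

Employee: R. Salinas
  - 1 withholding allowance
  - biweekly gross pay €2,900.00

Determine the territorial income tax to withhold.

€81.96

Territorial Income Tax: taxable = €2,900.00 − 1×€168.00 = €2,732.00
  3% × €2,732.00 = €81.96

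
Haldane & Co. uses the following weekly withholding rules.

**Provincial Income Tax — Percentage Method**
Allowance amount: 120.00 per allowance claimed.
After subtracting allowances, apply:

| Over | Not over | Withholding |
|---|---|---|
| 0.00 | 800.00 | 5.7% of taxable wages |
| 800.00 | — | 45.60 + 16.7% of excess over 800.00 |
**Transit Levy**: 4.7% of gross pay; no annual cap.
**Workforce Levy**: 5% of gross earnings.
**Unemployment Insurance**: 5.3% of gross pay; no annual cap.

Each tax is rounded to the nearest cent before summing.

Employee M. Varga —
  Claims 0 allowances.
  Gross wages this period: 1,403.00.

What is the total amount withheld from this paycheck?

356.75

Provincial Income Tax: taxable = 1,403.00
  45.60 + 16.7% × (1,403.00 − 800.00) = 45.60 + 16.7% × 603.00 = 146.30
Transit Levy: 4.7% × 1,403.00 = 65.94
Workforce Levy: 5% × 1,403.00 = 70.15
Unemployment Insurance: 5.3% × 1,403.00 = 74.36
Total: 146.30 + 65.94 + 70.15 + 74.36 = 356.75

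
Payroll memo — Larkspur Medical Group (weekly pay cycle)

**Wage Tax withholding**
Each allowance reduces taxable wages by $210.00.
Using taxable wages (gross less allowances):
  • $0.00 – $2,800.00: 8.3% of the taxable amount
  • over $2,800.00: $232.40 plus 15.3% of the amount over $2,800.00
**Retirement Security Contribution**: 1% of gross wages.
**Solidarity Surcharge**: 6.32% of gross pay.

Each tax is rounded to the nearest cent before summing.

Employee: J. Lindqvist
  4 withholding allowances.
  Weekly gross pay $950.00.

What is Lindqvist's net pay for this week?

Wage Tax: taxable = $950.00 − 4×$210.00 = $110.00
  8.3% × $110.00 = $9.13
Retirement Security Contribution: 1% × $950.00 = $9.50
Solidarity Surcharge: 6.32% × $950.00 = $60.04
Total withheld: $9.13 + $9.50 + $60.04 = $78.67
Net pay: $950.00 − $78.67 = $871.33

$871.33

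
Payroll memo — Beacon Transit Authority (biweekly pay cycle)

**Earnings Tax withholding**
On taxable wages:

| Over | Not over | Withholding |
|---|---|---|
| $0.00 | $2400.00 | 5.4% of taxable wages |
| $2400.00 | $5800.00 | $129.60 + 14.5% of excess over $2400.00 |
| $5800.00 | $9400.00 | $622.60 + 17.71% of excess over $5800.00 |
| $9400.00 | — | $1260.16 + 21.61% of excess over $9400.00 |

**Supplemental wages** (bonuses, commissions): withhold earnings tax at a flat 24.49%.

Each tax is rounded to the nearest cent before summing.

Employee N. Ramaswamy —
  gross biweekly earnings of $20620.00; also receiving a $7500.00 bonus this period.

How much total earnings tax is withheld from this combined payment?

$5521.55

Earnings Tax: taxable = $20620.00
  $1260.16 + 21.61% × ($20620.00 − $9400.00) = $1260.16 + 21.61% × $11220.00 = $3684.80
Supplemental (24.49% flat on bonus): 24.49% × $7500.00 = $1836.75
Total earnings tax: $3684.80 + $1836.75 = $5521.55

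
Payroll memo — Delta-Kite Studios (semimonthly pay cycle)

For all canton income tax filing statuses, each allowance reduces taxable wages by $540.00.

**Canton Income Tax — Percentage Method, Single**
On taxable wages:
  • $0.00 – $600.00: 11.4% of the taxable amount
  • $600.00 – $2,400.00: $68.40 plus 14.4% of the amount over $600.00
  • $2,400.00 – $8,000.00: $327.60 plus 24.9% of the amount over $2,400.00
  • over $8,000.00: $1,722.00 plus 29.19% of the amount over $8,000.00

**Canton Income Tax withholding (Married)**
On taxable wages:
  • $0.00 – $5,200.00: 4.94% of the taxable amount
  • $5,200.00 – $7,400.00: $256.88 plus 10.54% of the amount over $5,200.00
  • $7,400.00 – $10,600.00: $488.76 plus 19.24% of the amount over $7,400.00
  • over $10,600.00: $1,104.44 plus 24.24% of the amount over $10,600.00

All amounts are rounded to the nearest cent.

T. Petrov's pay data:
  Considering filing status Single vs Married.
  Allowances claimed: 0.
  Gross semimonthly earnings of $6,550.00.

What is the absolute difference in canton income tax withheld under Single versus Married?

Canton Income Tax (Single): taxable = $6,550.00
  $327.60 + 24.9% × ($6,550.00 − $2,400.00) = $327.60 + 24.9% × $4,150.00 = $1,360.95
Canton Income Tax (Married): taxable = $6,550.00
  $256.88 + 10.54% × ($6,550.00 − $5,200.00) = $256.88 + 10.54% × $1,350.00 = $399.17
Difference: |$1,360.95 − $399.17| = $961.78 (higher under Single)

$961.78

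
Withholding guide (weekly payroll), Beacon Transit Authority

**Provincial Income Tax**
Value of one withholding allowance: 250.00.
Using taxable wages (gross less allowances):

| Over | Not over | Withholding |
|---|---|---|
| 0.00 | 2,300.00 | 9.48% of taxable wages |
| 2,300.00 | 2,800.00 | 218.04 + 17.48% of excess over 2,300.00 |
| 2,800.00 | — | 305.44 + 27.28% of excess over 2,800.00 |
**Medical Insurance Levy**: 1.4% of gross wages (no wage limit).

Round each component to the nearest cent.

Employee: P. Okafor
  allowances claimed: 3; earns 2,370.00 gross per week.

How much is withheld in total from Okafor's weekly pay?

186.76

Provincial Income Tax: taxable = 2,370.00 − 3×250.00 = 1,620.00
  9.48% × 1,620.00 = 153.58
Medical Insurance Levy: 1.4% × 2,370.00 = 33.18
Total: 153.58 + 33.18 = 186.76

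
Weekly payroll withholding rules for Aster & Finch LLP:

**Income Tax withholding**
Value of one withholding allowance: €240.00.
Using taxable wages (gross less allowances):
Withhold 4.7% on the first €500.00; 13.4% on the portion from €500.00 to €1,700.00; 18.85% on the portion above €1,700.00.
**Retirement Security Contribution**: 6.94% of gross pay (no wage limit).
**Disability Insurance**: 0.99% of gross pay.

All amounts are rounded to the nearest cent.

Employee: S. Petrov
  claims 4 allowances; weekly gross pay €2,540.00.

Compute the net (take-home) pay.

Income Tax: taxable = €2,540.00 − 4×€240.00 = €1,580.00
  €23.50 + 13.4% × (€1,580.00 − €500.00) = €23.50 + 13.4% × €1,080.00 = €168.22
Retirement Security Contribution: 6.94% × €2,540.00 = €176.28
Disability Insurance: 0.99% × €2,540.00 = €25.15
Total withheld: €168.22 + €176.28 + €25.15 = €369.65
Net pay: €2,540.00 − €369.65 = €2,170.35

€2,170.35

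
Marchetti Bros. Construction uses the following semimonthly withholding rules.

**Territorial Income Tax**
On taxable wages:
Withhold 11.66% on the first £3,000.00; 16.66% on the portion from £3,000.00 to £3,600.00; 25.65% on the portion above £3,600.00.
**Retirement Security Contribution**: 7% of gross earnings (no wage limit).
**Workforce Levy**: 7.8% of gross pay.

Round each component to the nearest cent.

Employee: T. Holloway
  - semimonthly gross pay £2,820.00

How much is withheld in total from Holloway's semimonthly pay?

Territorial Income Tax: taxable = £2,820.00
  11.66% × £2,820.00 = £328.81
Retirement Security Contribution: 7% × £2,820.00 = £197.40
Workforce Levy: 7.8% × £2,820.00 = £219.96
Total: £328.81 + £197.40 + £219.96 = £746.17

£746.17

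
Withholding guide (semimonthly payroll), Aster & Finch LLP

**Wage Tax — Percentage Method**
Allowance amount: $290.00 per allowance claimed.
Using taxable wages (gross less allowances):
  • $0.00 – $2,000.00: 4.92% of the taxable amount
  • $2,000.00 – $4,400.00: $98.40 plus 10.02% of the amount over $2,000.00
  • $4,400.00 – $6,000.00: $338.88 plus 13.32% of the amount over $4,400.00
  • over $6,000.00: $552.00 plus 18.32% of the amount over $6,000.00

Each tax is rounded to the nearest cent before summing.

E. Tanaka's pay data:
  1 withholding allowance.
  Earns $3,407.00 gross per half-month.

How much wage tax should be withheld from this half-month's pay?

Wage Tax: taxable = $3,407.00 − 1×$290.00 = $3,117.00
  $98.40 + 10.02% × ($3,117.00 − $2,000.00) = $98.40 + 10.02% × $1,117.00 = $210.32

$210.32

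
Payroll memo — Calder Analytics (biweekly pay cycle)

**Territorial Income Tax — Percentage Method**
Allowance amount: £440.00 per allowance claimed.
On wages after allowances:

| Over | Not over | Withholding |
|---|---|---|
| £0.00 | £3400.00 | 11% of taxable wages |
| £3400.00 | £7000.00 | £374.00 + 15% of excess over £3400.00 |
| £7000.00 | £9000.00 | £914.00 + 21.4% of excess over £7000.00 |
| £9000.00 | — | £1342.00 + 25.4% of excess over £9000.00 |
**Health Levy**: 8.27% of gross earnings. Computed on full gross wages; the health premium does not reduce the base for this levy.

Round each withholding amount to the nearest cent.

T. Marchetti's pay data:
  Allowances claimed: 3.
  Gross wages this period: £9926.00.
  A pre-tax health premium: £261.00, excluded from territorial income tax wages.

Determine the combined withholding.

Territorial Income Tax: taxable = £9926.00 − £261.00 − 3×£440.00 = £8345.00
  £914.00 + 21.4% × (£8345.00 − £7000.00) = £914.00 + 21.4% × £1345.00 = £1201.83
Health Levy: 8.27% × £9926.00 = £820.88
Total: £1201.83 + £820.88 = £2022.71

£2022.71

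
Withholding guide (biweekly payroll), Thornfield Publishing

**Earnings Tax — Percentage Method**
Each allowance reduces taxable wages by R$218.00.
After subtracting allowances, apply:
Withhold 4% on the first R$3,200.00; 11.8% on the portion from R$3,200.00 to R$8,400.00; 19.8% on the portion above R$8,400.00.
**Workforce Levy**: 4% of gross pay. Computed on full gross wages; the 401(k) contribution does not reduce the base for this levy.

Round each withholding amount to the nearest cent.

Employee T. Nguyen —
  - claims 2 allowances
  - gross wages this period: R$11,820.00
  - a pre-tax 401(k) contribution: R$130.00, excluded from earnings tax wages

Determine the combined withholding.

R$1,779.49

Earnings Tax: taxable = R$11,820.00 − R$130.00 − 2×R$218.00 = R$11,254.00
  R$741.60 + 19.8% × (R$11,254.00 − R$8,400.00) = R$741.60 + 19.8% × R$2,854.00 = R$1,306.69
Workforce Levy: 4% × R$11,820.00 = R$472.80
Total: R$1,306.69 + R$472.80 = R$1,779.49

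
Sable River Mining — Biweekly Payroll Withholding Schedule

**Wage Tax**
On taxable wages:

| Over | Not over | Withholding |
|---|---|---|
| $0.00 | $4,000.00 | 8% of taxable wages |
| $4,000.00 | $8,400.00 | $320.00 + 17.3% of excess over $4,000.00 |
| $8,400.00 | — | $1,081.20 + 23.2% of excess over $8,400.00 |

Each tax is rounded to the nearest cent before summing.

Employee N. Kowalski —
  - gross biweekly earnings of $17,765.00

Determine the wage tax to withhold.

Wage Tax: taxable = $17,765.00
  $1,081.20 + 23.2% × ($17,765.00 − $8,400.00) = $1,081.20 + 23.2% × $9,365.00 = $3,253.88

$3,253.88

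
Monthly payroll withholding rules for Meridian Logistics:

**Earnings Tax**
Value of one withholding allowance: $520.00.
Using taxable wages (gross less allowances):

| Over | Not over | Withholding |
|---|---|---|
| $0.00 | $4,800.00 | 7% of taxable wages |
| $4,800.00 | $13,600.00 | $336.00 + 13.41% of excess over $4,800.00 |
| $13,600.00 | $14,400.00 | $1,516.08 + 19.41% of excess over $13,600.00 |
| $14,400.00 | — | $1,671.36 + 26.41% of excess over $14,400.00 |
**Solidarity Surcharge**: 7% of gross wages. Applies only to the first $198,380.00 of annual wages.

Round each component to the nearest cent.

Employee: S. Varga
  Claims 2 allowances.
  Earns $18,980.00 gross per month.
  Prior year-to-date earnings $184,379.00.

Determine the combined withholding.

Earnings Tax: taxable = $18,980.00 − 2×$520.00 = $17,940.00
  $1,671.36 + 26.41% × ($17,940.00 − $14,400.00) = $1,671.36 + 26.41% × $3,540.00 = $2,606.27
Solidarity Surcharge: cap $198,380.00 − YTD $184,379.00 = $14,001.00 subject; 7% × $14,001.00 = $980.07
Total: $2,606.27 + $980.07 = $3,586.34

$3,586.34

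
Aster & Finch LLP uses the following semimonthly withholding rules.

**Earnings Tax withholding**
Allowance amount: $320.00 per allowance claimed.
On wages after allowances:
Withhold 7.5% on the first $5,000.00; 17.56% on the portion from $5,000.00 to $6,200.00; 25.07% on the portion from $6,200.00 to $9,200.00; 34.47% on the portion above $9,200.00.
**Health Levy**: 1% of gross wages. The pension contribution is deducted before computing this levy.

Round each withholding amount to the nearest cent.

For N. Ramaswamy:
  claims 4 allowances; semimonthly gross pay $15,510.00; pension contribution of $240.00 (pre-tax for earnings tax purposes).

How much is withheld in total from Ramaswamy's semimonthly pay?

$3,141.63

Earnings Tax: taxable = $15,510.00 − $240.00 − 4×$320.00 = $13,990.00
  $1,337.82 + 34.47% × ($13,990.00 − $9,200.00) = $1,337.82 + 34.47% × $4,790.00 = $2,988.93
Health Levy: 1% × $15,270.00 = $152.70
Total: $2,988.93 + $152.70 = $3,141.63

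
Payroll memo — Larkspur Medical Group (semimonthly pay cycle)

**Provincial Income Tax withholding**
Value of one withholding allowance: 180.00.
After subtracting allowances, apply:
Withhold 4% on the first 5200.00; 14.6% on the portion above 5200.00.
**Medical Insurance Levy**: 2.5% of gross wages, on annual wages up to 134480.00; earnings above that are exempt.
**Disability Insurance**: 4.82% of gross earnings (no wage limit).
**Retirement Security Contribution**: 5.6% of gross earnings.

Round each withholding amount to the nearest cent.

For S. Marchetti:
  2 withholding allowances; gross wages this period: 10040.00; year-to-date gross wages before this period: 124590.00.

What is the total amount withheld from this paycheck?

Provincial Income Tax: taxable = 10040.00 − 2×180.00 = 9680.00
  208.00 + 14.6% × (9680.00 − 5200.00) = 208.00 + 14.6% × 4480.00 = 862.08
Medical Insurance Levy: cap 134480.00 − YTD 124590.00 = 9890.00 subject; 2.5% × 9890.00 = 247.25
Disability Insurance: 4.82% × 10040.00 = 483.93
Retirement Security Contribution: 5.6% × 10040.00 = 562.24
Total: 862.08 + 247.25 + 483.93 + 562.24 = 2155.50

2155.50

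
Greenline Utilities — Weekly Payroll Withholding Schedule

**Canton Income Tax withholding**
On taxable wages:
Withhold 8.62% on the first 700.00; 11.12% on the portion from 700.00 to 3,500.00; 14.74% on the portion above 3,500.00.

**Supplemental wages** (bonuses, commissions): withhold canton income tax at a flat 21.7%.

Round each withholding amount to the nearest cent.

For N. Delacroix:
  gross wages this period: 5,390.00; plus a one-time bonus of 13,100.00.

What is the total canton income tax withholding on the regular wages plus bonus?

3,492.99

Canton Income Tax: taxable = 5,390.00
  371.70 + 14.74% × (5,390.00 − 3,500.00) = 371.70 + 14.74% × 1,890.00 = 650.29
Supplemental (21.7% flat on bonus): 21.7% × 13,100.00 = 2,842.70
Total canton income tax: 650.29 + 2,842.70 = 3,492.99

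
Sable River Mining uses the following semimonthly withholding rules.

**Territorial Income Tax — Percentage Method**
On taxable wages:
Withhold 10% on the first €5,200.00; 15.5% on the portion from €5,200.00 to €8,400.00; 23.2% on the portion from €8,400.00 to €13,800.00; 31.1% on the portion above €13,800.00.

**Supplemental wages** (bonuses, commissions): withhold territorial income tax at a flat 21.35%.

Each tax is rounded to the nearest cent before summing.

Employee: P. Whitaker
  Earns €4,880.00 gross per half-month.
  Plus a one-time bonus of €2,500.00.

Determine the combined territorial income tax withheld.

€1,021.75

Territorial Income Tax: taxable = €4,880.00
  10% × €4,880.00 = €488.00
Supplemental (21.35% flat on bonus): 21.35% × €2,500.00 = €533.75
Total territorial income tax: €488.00 + €533.75 = €1,021.75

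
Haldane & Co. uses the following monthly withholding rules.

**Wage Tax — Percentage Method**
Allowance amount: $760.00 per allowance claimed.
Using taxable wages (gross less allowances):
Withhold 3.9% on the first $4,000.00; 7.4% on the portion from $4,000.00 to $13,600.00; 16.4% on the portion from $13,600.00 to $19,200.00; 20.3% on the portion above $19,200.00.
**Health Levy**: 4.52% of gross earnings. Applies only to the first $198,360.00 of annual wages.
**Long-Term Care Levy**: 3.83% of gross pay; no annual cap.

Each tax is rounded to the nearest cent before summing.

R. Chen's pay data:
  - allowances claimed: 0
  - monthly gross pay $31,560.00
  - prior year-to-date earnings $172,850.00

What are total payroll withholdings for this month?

$6,655.68

Wage Tax: taxable = $31,560.00
  $1,784.80 + 20.3% × ($31,560.00 − $19,200.00) = $1,784.80 + 20.3% × $12,360.00 = $4,293.88
Health Levy: cap $198,360.00 − YTD $172,850.00 = $25,510.00 subject; 4.52% × $25,510.00 = $1,153.05
Long-Term Care Levy: 3.83% × $31,560.00 = $1,208.75
Total: $4,293.88 + $1,153.05 + $1,208.75 = $6,655.68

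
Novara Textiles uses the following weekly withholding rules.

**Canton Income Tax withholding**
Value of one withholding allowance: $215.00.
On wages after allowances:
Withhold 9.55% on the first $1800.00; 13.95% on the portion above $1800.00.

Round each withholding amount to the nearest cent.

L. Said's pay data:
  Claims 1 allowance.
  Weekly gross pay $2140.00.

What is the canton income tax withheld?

Canton Income Tax: taxable = $2140.00 − 1×$215.00 = $1925.00
  $171.90 + 13.95% × ($1925.00 − $1800.00) = $171.90 + 13.95% × $125.00 = $189.34

$189.34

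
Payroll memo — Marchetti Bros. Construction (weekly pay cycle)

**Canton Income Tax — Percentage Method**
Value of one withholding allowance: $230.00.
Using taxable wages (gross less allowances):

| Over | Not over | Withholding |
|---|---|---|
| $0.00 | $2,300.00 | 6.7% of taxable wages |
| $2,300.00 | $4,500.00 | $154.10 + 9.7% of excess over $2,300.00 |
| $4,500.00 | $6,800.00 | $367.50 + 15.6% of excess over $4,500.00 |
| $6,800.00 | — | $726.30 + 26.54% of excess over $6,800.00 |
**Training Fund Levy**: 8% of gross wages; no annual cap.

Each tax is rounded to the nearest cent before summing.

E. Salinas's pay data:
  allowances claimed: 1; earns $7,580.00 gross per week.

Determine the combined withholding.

$1,478.67

Canton Income Tax: taxable = $7,580.00 − 1×$230.00 = $7,350.00
  $726.30 + 26.54% × ($7,350.00 − $6,800.00) = $726.30 + 26.54% × $550.00 = $872.27
Training Fund Levy: 8% × $7,580.00 = $606.40
Total: $872.27 + $606.40 = $1,478.67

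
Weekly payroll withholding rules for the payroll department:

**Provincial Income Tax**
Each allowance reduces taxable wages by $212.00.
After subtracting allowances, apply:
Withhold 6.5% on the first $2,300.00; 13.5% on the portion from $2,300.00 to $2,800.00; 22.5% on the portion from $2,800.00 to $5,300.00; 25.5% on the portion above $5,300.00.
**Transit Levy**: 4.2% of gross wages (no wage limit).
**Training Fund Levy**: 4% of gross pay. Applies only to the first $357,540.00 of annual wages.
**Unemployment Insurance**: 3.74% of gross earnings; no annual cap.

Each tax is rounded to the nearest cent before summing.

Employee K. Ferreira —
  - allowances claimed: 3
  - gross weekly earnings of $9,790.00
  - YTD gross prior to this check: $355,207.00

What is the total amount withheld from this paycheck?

$2,632.92

Provincial Income Tax: taxable = $9,790.00 − 3×$212.00 = $9,154.00
  $779.50 + 25.5% × ($9,154.00 − $5,300.00) = $779.50 + 25.5% × $3,854.00 = $1,762.27
Transit Levy: 4.2% × $9,790.00 = $411.18
Training Fund Levy: cap $357,540.00 − YTD $355,207.00 = $2,333.00 subject; 4% × $2,333.00 = $93.32
Unemployment Insurance: 3.74% × $9,790.00 = $366.15
Total: $1,762.27 + $411.18 + $93.32 + $366.15 = $2,632.92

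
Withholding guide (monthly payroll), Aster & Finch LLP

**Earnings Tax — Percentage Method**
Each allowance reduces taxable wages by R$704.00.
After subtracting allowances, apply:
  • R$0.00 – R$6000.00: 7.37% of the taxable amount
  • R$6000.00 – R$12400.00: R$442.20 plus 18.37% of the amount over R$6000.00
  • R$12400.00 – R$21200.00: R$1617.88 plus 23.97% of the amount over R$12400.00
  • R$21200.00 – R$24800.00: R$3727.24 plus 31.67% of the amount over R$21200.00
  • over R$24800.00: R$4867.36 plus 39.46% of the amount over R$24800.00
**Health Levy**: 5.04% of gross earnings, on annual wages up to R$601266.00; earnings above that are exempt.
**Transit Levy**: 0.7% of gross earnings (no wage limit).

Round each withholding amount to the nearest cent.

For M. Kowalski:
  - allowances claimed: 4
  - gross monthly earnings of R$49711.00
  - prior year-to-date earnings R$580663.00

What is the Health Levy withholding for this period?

Health Levy: cap R$601266.00 − YTD R$580663.00 = R$20603.00 subject; 5.04% × R$20603.00 = R$1038.39

R$1038.39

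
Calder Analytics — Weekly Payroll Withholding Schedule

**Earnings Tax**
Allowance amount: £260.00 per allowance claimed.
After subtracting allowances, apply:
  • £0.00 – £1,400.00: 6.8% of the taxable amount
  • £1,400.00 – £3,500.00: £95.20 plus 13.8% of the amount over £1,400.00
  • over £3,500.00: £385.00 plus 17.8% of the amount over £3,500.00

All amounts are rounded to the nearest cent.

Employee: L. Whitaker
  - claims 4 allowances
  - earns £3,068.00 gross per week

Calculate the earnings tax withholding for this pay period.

Earnings Tax: taxable = £3,068.00 − 4×£260.00 = £2,028.00
  £95.20 + 13.8% × (£2,028.00 − £1,400.00) = £95.20 + 13.8% × £628.00 = £181.86

£181.86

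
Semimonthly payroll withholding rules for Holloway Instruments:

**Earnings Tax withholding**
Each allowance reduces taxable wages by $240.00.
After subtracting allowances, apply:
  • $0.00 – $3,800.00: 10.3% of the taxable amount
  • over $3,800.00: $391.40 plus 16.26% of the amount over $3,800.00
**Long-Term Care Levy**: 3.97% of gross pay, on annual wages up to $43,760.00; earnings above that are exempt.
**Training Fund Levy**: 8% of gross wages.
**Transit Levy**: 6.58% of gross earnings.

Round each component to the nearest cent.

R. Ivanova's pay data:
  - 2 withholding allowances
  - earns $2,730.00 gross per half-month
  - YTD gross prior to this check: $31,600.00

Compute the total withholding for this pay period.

$738.16

Earnings Tax: taxable = $2,730.00 − 2×$240.00 = $2,250.00
  10.3% × $2,250.00 = $231.75
Long-Term Care Levy: 3.97% × $2,730.00 = $108.38
Training Fund Levy: 8% × $2,730.00 = $218.40
Transit Levy: 6.58% × $2,730.00 = $179.63
Total: $231.75 + $108.38 + $218.40 + $179.63 = $738.16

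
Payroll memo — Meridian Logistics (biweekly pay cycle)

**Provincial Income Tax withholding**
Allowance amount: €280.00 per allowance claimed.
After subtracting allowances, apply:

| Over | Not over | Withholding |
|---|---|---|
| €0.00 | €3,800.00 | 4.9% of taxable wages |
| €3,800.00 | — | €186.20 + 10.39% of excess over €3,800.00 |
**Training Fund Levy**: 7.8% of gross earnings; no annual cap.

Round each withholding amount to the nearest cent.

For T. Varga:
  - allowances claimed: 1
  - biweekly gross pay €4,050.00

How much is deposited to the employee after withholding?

Provincial Income Tax: taxable = €4,050.00 − 1×€280.00 = €3,770.00
  4.9% × €3,770.00 = €184.73
Training Fund Levy: 7.8% × €4,050.00 = €315.90
Total withheld: €184.73 + €315.90 = €500.63
Net pay: €4,050.00 − €500.63 = €3,549.37

€3,549.37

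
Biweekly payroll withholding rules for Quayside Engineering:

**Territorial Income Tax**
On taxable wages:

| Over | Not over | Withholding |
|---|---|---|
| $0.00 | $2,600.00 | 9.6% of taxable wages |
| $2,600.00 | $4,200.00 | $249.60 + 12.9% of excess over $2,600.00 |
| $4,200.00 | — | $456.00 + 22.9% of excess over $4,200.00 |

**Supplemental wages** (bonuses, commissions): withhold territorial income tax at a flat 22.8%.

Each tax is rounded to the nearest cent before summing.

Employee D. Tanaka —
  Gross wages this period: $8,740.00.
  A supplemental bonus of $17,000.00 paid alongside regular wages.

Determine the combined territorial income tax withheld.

Territorial Income Tax: taxable = $8,740.00
  $456.00 + 22.9% × ($8,740.00 − $4,200.00) = $456.00 + 22.9% × $4,540.00 = $1,495.66
Supplemental (22.8% flat on bonus): 22.8% × $17,000.00 = $3,876.00
Total territorial income tax: $1,495.66 + $3,876.00 = $5,371.66

$5,371.66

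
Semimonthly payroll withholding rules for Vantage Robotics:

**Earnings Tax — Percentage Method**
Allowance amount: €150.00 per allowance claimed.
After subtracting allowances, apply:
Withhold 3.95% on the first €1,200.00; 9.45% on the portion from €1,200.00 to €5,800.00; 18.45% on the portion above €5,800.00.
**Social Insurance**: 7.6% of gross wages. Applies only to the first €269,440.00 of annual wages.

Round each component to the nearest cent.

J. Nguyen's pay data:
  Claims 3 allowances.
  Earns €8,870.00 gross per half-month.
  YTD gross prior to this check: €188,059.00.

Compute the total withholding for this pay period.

€1,639.61

Earnings Tax: taxable = €8,870.00 − 3×€150.00 = €8,420.00
  €482.10 + 18.45% × (€8,420.00 − €5,800.00) = €482.10 + 18.45% × €2,620.00 = €965.49
Social Insurance: 7.6% × €8,870.00 = €674.12
Total: €965.49 + €674.12 = €1,639.61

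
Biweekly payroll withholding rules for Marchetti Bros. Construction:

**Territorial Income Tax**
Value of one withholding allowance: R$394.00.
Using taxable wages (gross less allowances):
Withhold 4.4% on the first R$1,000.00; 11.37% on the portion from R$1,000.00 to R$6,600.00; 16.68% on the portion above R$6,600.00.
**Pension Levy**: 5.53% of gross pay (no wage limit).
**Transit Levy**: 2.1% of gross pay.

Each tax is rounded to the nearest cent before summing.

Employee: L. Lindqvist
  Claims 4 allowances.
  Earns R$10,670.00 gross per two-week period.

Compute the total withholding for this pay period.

R$1,910.84

Territorial Income Tax: taxable = R$10,670.00 − 4×R$394.00 = R$9,094.00
  R$680.72 + 16.68% × (R$9,094.00 − R$6,600.00) = R$680.72 + 16.68% × R$2,494.00 = R$1,096.72
Pension Levy: 5.53% × R$10,670.00 = R$590.05
Transit Levy: 2.1% × R$10,670.00 = R$224.07
Total: R$1,096.72 + R$590.05 + R$224.07 = R$1,910.84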